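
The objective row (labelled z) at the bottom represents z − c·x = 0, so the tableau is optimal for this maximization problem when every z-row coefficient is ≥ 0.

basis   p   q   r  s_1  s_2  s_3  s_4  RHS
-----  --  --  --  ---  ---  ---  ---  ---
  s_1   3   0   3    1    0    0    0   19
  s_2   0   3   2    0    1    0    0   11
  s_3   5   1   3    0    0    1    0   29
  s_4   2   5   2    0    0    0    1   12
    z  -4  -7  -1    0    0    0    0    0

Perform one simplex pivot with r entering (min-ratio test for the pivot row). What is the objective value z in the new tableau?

Ratio test on column r — row 1: 19/3 = 19/3; row 2: 11/2 = 11/2; row 3: 29/3 = 29/3; row 4: 12/2 = 6. Minimum is 11/2 at row 2 (s_2 leaves); pivot element 2.
Pivot on row 2; the z-row RHS becomes 0 − (-1)·(11/2) = 11/2.

11/2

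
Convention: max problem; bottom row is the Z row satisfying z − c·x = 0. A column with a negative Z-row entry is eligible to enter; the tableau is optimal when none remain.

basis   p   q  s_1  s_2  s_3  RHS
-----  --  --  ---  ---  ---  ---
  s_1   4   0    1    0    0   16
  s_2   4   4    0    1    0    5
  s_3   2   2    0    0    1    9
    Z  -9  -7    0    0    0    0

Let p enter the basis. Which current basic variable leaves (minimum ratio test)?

Column p entries and ratios — s_1: 16/4 = 4; s_2: 5/4 = 5/4; s_3: 9/2 = 9/2.
Smallest ratio is 5/4 in the row of s_2, so s_2 leaves.

s_2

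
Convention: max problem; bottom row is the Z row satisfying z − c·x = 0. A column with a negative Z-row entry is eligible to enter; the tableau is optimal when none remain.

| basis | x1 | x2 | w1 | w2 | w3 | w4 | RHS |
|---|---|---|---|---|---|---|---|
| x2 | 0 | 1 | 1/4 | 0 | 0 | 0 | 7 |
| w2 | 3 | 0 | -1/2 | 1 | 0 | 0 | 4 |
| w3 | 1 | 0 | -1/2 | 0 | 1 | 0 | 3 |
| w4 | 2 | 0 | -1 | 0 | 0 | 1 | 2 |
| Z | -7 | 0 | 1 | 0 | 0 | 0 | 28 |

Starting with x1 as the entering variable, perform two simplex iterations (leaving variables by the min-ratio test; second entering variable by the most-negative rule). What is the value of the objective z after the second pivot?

Ratio test on column x1 — row 1: entry 0 ≤ 0; row 2: 4/3 = 4/3; row 3: 3/1 = 3; row 4: 2/2 = 1. Minimum is 1 at row 4 (w4 leaves); pivot element 2.
Pivot on row 4; the Z-row RHS becomes 28 − (-7)·1 = 35.
Next entering variable (most negative Z-row entry -5/2): w1.
Ratio test on column w1 — row 1: 7/(1/4) = 28; row 2: 1/1 = 1; row 3: entry 0 ≤ 0; row 4: entry -1/2 ≤ 0. Minimum is 1 at row 2 (w2 leaves); pivot element 1.
After the second pivot the Z-row RHS is 35 − (-5/2)·1 = 75/2.

75/2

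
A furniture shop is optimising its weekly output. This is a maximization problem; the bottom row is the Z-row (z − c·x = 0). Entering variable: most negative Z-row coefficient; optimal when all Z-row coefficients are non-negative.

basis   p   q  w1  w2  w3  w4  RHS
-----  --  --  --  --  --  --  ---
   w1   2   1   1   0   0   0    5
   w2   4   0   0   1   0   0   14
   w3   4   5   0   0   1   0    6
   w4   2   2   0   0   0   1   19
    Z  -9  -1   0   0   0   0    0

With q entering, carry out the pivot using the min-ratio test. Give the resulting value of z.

6/5

Ratio test on column q — row 1: 5/1 = 5; row 2: entry 0 ≤ 0; row 3: 6/5 = 6/5; row 4: 19/2 = 19/2. Minimum is 6/5 at row 3 (w3 leaves); pivot element 5.
Pivot on row 3; the Z-row RHS becomes 0 − (-1)·(6/5) = 6/5.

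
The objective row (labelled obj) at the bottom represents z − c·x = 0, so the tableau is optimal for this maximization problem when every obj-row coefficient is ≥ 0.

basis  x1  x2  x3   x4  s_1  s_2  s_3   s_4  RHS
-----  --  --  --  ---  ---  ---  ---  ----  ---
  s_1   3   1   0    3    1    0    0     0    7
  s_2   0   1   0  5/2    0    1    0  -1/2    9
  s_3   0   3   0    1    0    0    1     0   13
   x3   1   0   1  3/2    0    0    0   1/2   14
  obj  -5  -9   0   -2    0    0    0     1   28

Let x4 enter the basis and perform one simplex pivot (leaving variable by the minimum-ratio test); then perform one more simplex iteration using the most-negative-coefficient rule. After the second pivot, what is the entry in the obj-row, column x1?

-49/8

Ratio test on column x4 — row 1: 7/3 = 7/3; row 2: 9/(5/2) = 18/5; row 3: 13/1 = 13; row 4: 14/(3/2) = 28/3. Minimum is 7/3 at row 1 (s_1 leaves); pivot element 3.
Divide row 1 by 3; eliminate column x4 from the other rows.
Second iteration: most negative obj-row entry is -25/3 in column x2, so x2 enters.
Ratio test on column x2 — row 1: (7/3)/(1/3) = 7; row 2: (19/6)/(1/6) = 19; row 3: (32/3)/(8/3) = 4; row 4: entry -1/2 ≤ 0. Minimum is 4 at row 3 (s_3 leaves); pivot element 8/3.
Divide row 3 by 8/3; eliminate column x2 from the other rows.
After both pivots, the entry at the obj-row, column x1 is -49/8.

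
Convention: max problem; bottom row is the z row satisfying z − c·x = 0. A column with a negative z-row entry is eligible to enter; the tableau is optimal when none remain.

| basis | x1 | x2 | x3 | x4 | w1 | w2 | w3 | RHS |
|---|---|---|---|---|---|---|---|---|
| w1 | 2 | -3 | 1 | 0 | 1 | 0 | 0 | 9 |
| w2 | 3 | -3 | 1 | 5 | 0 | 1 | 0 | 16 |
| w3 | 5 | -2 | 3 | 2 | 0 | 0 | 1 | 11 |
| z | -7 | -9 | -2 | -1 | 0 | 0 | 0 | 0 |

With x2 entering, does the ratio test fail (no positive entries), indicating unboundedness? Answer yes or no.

yes

Every constraint-row entry in column x2 is ≤ 0, so increasing x2 is unbounded.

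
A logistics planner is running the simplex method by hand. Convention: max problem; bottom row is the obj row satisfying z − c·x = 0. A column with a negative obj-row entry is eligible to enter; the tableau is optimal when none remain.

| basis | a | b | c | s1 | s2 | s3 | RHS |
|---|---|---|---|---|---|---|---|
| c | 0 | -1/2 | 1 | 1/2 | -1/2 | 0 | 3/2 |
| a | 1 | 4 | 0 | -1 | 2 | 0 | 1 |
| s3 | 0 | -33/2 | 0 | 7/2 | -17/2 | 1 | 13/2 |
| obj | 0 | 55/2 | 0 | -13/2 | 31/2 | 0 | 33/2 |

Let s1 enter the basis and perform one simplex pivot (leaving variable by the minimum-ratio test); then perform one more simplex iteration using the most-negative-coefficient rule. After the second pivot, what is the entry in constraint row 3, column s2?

-8/13

Ratio test on column s1 — row 1: (3/2)/(1/2) = 3; row 2: entry -1 ≤ 0; row 3: (13/2)/(7/2) = 13/7. Minimum is 13/7 at row 3 (s3 leaves); pivot element 7/2.
Divide row 3 by 7/2; eliminate column s1 from the other rows.
Second iteration: most negative obj-row entry is -22/7 in column b, so b enters.
Ratio test on column b — row 1: (4/7)/(13/7) = 4/13; row 2: entry -5/7 ≤ 0; row 3: entry -33/7 ≤ 0. Minimum is 4/13 at row 1 (c leaves); pivot element 13/7.
Divide row 1 by 13/7; eliminate column b from the other rows.
After both pivots, the entry at constraint row 3, column s2 is -8/13.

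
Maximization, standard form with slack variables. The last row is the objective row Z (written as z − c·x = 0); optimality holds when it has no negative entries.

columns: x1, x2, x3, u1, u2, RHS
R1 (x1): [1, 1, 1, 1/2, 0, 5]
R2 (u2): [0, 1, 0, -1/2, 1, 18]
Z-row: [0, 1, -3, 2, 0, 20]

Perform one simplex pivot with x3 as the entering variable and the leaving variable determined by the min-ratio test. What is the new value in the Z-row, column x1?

3

Ratio test on column x3 — row 1: 5/1 = 5; row 2: entry 0 ≤ 0. Minimum is 5 at row 1 (x1 leaves); pivot element 1.
Divide row 1 by 1; eliminate column x3 from the other rows.
Z-row update in column x1: 0 − (-3)·1 = 3.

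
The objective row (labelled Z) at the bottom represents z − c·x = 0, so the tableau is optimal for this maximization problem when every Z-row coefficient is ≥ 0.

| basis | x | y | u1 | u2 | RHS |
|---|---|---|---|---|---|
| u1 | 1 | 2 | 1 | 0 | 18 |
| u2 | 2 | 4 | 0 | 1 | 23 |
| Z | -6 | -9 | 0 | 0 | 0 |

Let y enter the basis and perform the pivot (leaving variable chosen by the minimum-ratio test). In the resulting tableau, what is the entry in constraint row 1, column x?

Ratio test on column y — row 1: 18/2 = 9; row 2: 23/4 = 23/4. Minimum is 23/4 at row 2 (u2 leaves); pivot element 4.
Divide row 2 by 4; eliminate column y from the other rows.
Row 1 update in column x: 1 − 2·(1/2) = 0.

0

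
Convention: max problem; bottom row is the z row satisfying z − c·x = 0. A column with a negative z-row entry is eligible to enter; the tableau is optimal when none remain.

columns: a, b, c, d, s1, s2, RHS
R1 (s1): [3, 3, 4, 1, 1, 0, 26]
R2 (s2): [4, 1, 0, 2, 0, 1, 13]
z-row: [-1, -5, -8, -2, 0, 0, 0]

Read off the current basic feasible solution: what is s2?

13

s2 is basic (row 2); its value is the RHS of that row, 13.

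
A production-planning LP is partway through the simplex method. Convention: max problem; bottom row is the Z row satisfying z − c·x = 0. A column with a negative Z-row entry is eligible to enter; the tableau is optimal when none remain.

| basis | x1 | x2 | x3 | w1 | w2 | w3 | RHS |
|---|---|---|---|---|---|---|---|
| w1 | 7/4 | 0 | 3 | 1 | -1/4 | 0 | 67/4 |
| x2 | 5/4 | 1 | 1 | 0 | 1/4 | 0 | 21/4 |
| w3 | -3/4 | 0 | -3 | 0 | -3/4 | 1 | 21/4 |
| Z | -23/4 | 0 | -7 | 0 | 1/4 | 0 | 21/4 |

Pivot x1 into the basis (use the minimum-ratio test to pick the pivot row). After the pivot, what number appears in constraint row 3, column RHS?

Ratio test on column x1 — row 1: (67/4)/(7/4) = 67/7; row 2: (21/4)/(5/4) = 21/5; row 3: entry -3/4 ≤ 0. Minimum is 21/5 at row 2 (x2 leaves); pivot element 5/4.
Divide row 2 by 5/4; eliminate column x1 from the other rows.
Row 3 update in column RHS: 21/4 − (-3/4)·(21/5) = 42/5.

42/5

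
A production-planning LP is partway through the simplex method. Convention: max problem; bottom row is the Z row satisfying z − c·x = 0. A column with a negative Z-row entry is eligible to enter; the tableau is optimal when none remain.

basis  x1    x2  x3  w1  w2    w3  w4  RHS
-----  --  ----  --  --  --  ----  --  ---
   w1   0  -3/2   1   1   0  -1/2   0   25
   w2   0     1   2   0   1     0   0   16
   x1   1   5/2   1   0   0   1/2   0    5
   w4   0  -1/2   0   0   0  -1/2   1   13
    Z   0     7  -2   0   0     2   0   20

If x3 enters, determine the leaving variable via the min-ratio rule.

Column x3 entries and ratios — w1: 25/1 = 25; w2: 16/2 = 8; x1: 5/1 = 5; w4: 0 ≤ 0, skip.
Smallest ratio is 5 in the row of x1, so x1 leaves.

x1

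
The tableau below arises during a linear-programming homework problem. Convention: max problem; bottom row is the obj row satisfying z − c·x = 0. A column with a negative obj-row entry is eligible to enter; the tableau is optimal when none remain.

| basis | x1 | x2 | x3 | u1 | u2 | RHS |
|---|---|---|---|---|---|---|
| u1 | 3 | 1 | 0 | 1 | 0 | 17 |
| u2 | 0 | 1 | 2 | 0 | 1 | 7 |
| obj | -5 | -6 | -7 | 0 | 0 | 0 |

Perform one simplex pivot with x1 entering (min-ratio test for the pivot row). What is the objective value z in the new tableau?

Ratio test on column x1 — row 1: 17/3 = 17/3; row 2: entry 0 ≤ 0. Minimum is 17/3 at row 1 (u1 leaves); pivot element 3.
Pivot on row 1; the obj-row RHS becomes 0 − (-5)·(17/3) = 85/3.

85/3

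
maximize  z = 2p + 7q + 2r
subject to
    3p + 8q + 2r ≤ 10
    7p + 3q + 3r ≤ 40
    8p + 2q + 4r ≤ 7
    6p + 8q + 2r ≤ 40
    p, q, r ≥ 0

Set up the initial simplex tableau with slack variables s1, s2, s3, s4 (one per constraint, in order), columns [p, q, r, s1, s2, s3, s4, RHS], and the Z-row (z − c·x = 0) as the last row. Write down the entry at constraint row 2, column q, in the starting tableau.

Constraint 2 has coefficient 3 on q.

3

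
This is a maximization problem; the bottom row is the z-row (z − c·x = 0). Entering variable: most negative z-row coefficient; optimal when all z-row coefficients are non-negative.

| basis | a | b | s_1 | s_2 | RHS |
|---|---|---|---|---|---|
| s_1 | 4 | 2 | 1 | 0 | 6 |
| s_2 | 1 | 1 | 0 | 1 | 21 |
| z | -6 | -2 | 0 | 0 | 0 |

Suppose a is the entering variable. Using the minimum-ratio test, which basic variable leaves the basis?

Column a entries and ratios — s_1: 6/4 = 3/2; s_2: 21/1 = 21.
Smallest ratio is 3/2 in the row of s_1, so s_1 leaves.

s_1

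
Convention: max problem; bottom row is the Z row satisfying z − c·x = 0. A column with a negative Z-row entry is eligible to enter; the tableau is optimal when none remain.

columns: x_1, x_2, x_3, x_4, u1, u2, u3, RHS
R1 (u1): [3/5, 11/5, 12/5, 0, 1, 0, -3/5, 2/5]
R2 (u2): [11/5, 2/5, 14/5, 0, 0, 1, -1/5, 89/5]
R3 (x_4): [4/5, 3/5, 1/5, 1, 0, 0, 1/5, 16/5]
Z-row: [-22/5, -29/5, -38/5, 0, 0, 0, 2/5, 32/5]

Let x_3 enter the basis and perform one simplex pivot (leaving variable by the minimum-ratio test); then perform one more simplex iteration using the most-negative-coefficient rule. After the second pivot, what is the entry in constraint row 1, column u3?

-1

Ratio test on column x_3 — row 1: (2/5)/(12/5) = 1/6; row 2: (89/5)/(14/5) = 89/14; row 3: (16/5)/(1/5) = 16. Minimum is 1/6 at row 1 (u1 leaves); pivot element 12/5.
Divide row 1 by 12/5; eliminate column x_3 from the other rows.
Second iteration: most negative Z-row entry is -5/2 in column x_1, so x_1 enters.
Ratio test on column x_1 — row 1: (1/6)/(1/4) = 2/3; row 2: (52/3)/(3/2) = 104/9; row 3: (19/6)/(3/4) = 38/9. Minimum is 2/3 at row 1 (x_3 leaves); pivot element 1/4.
Divide row 1 by 1/4; eliminate column x_1 from the other rows.
After both pivots, the entry at constraint row 1, column u3 is -1.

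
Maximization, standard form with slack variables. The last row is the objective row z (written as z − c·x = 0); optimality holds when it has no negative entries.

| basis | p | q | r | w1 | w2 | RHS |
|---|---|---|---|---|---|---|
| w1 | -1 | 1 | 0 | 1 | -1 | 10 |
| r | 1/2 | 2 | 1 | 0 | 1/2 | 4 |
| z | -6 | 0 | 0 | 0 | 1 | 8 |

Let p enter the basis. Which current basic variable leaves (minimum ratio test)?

r

Column p entries and ratios — w1: -1 ≤ 0, skip; r: 4/(1/2) = 8.
Smallest ratio is 8 in the row of r, so r leaves.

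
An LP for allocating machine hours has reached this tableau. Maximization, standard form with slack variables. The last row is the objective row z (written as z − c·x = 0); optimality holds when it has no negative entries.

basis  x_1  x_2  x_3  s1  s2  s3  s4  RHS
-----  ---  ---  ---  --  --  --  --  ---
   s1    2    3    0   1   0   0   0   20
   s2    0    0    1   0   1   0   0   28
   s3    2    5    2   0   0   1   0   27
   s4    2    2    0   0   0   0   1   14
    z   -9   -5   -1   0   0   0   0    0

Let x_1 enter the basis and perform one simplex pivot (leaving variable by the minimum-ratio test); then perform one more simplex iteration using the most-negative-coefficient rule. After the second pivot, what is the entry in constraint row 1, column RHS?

Ratio test on column x_1 — row 1: 20/2 = 10; row 2: entry 0 ≤ 0; row 3: 27/2 = 27/2; row 4: 14/2 = 7. Minimum is 7 at row 4 (s4 leaves); pivot element 2.
Divide row 4 by 2; eliminate column x_1 from the other rows.
Second iteration: most negative z-row entry is -1 in column x_3, so x_3 enters.
Ratio test on column x_3 — row 1: entry 0 ≤ 0; row 2: 28/1 = 28; row 3: 13/2 = 13/2; row 4: entry 0 ≤ 0. Minimum is 13/2 at row 3 (s3 leaves); pivot element 2.
Divide row 3 by 2; eliminate column x_3 from the other rows.
After both pivots, the entry at constraint row 1, column RHS is 6.

6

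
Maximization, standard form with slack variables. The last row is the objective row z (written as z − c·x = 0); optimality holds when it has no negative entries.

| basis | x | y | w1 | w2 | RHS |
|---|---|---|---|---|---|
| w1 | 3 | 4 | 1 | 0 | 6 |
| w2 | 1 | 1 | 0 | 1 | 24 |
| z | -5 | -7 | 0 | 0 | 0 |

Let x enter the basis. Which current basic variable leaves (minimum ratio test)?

w1

Column x entries and ratios — w1: 6/3 = 2; w2: 24/1 = 24.
Smallest ratio is 2 in the row of w1, so w1 leaves.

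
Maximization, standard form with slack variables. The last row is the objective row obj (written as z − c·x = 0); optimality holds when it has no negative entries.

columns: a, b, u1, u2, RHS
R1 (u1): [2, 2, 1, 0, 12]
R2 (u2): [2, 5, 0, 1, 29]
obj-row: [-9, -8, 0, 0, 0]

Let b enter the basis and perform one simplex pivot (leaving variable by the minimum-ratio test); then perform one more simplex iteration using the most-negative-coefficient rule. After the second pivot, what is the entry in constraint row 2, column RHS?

17/3

Ratio test on column b — row 1: 12/2 = 6; row 2: 29/5 = 29/5. Minimum is 29/5 at row 2 (u2 leaves); pivot element 5.
Divide row 2 by 5; eliminate column b from the other rows.
Second iteration: most negative obj-row entry is -29/5 in column a, so a enters.
Ratio test on column a — row 1: (2/5)/(6/5) = 1/3; row 2: (29/5)/(2/5) = 29/2. Minimum is 1/3 at row 1 (u1 leaves); pivot element 6/5.
Divide row 1 by 6/5; eliminate column a from the other rows.
After both pivots, the entry at constraint row 2, column RHS is 17/3.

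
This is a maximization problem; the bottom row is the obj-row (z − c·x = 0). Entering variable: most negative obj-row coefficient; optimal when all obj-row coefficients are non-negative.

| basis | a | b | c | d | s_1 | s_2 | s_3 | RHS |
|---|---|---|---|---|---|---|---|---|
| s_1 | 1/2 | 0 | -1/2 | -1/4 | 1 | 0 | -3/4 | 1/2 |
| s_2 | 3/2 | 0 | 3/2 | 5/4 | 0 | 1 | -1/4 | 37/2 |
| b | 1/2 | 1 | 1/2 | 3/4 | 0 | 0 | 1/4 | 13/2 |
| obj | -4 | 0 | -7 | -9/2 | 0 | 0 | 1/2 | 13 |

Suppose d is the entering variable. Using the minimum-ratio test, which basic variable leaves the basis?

b

Column d entries and ratios — s_1: -1/4 ≤ 0, skip; s_2: (37/2)/(5/4) = 74/5; b: (13/2)/(3/4) = 26/3.
Smallest ratio is 26/3 in the row of b, so b leaves.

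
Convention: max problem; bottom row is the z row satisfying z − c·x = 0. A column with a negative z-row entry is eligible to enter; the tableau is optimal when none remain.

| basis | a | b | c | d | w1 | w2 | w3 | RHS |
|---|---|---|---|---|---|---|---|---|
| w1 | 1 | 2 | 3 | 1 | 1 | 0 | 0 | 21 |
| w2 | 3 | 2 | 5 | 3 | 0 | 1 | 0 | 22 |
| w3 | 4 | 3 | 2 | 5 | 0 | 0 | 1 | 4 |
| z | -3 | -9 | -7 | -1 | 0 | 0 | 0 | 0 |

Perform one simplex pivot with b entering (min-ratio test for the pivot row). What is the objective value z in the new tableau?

12

Ratio test on column b — row 1: 21/2 = 21/2; row 2: 22/2 = 11; row 3: 4/3 = 4/3. Minimum is 4/3 at row 3 (w3 leaves); pivot element 3.
Pivot on row 3; the z-row RHS becomes 0 − (-9)·(4/3) = 12.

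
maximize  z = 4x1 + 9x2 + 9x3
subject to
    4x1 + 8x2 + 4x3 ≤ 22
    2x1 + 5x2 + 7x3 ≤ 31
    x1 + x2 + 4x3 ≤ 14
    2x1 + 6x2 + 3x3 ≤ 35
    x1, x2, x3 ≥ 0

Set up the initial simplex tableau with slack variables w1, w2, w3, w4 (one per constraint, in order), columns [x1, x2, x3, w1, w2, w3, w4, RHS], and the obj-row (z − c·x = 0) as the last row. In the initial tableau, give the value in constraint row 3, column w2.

Slack w2 belongs to constraint 2; its column is the unit vector e_2, so the entry in row 3 is 0.

0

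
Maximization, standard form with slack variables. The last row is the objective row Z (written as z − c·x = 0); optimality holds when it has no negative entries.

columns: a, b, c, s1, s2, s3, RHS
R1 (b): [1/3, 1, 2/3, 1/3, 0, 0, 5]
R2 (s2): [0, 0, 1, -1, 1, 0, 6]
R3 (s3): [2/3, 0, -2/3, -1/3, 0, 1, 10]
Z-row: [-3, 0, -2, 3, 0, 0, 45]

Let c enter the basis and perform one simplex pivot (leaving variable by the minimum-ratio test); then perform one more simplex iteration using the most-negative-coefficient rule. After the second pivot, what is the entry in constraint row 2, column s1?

-1

Ratio test on column c — row 1: 5/(2/3) = 15/2; row 2: 6/1 = 6; row 3: entry -2/3 ≤ 0. Minimum is 6 at row 2 (s2 leaves); pivot element 1.
Divide row 2 by 1; eliminate column c from the other rows.
Second iteration: most negative Z-row entry is -3 in column a, so a enters.
Ratio test on column a — row 1: 1/(1/3) = 3; row 2: entry 0 ≤ 0; row 3: 14/(2/3) = 21. Minimum is 3 at row 1 (b leaves); pivot element 1/3.
Divide row 1 by 1/3; eliminate column a from the other rows.
After both pivots, the entry at constraint row 2, column s1 is -1.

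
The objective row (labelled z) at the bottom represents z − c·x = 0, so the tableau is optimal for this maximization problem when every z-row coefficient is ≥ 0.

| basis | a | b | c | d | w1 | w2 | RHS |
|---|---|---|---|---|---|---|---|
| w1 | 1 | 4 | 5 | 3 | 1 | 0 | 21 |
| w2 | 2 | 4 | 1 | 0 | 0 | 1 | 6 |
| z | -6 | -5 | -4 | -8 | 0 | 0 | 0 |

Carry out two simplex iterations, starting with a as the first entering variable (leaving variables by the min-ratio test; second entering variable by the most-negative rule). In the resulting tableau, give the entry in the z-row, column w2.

5/3

Ratio test on column a — row 1: 21/1 = 21; row 2: 6/2 = 3. Minimum is 3 at row 2 (w2 leaves); pivot element 2.
Divide row 2 by 2; eliminate column a from the other rows.
Second iteration: most negative z-row entry is -8 in column d, so d enters.
Ratio test on column d — row 1: 18/3 = 6; row 2: entry 0 ≤ 0. Minimum is 6 at row 1 (w1 leaves); pivot element 3.
Divide row 1 by 3; eliminate column d from the other rows.
After both pivots, the entry at the z-row, column w2 is 5/3.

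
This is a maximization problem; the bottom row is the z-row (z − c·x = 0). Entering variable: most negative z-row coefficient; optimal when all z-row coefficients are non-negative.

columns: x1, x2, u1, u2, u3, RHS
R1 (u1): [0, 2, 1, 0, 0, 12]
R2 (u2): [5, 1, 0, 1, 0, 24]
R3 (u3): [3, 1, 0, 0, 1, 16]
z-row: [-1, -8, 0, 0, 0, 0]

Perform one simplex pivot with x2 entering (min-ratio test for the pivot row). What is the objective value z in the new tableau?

Ratio test on column x2 — row 1: 12/2 = 6; row 2: 24/1 = 24; row 3: 16/1 = 16. Minimum is 6 at row 1 (u1 leaves); pivot element 2.
Pivot on row 1; the z-row RHS becomes 0 − (-8)·6 = 48.

48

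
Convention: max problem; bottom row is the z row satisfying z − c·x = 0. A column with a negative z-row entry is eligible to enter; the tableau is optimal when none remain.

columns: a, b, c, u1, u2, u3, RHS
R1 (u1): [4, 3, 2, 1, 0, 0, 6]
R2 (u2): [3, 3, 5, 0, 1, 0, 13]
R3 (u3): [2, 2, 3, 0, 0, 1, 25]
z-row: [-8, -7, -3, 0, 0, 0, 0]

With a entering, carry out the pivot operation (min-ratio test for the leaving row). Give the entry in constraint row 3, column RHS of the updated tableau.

22

Ratio test on column a — row 1: 6/4 = 3/2; row 2: 13/3 = 13/3; row 3: 25/2 = 25/2. Minimum is 3/2 at row 1 (u1 leaves); pivot element 4.
Divide row 1 by 4; eliminate column a from the other rows.
Row 3 update in column RHS: 25 − 2·(3/2) = 22.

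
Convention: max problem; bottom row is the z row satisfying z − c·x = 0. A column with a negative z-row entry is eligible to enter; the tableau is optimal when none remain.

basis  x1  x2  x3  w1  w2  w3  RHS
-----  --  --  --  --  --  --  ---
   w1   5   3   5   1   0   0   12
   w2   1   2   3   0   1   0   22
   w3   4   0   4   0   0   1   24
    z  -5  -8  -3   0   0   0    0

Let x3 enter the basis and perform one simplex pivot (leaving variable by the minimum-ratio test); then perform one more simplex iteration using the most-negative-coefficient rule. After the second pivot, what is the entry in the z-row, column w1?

Ratio test on column x3 — row 1: 12/5 = 12/5; row 2: 22/3 = 22/3; row 3: 24/4 = 6. Minimum is 12/5 at row 1 (w1 leaves); pivot element 5.
Divide row 1 by 5; eliminate column x3 from the other rows.
Second iteration: most negative z-row entry is -31/5 in column x2, so x2 enters.
Ratio test on column x2 — row 1: (12/5)/(3/5) = 4; row 2: (74/5)/(1/5) = 74; row 3: entry -12/5 ≤ 0. Minimum is 4 at row 1 (x3 leaves); pivot element 3/5.
Divide row 1 by 3/5; eliminate column x2 from the other rows.
After both pivots, the entry at the z-row, column w1 is 8/3.

8/3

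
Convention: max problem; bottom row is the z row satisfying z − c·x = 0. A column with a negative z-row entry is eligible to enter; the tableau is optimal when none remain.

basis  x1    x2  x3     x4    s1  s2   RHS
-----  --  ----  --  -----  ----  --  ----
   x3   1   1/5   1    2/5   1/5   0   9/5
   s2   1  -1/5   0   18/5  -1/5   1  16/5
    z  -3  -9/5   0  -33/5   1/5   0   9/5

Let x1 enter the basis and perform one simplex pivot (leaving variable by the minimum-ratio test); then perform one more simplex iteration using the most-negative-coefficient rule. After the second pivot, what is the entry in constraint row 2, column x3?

Ratio test on column x1 — row 1: (9/5)/1 = 9/5; row 2: (16/5)/1 = 16/5. Minimum is 9/5 at row 1 (x3 leaves); pivot element 1.
Divide row 1 by 1; eliminate column x1 from the other rows.
Second iteration: most negative z-row entry is -27/5 in column x4, so x4 enters.
Ratio test on column x4 — row 1: (9/5)/(2/5) = 9/2; row 2: (7/5)/(16/5) = 7/16. Minimum is 7/16 at row 2 (s2 leaves); pivot element 16/5.
Divide row 2 by 16/5; eliminate column x4 from the other rows.
After both pivots, the entry at constraint row 2, column x3 is -5/16.

-5/16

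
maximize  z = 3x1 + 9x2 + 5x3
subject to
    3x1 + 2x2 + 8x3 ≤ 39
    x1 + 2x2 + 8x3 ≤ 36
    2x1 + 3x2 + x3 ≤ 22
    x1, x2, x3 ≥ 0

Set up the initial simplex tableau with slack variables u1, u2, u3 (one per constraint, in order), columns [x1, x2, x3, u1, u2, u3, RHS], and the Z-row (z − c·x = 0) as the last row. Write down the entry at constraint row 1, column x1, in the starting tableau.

Constraint 1 has coefficient 3 on x1.

3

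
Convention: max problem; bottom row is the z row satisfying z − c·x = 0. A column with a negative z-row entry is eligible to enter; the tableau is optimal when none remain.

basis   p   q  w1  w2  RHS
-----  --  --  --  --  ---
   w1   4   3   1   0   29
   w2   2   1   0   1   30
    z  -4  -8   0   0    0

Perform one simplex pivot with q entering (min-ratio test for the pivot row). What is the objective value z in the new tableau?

Ratio test on column q — row 1: 29/3 = 29/3; row 2: 30/1 = 30. Minimum is 29/3 at row 1 (w1 leaves); pivot element 3.
Pivot on row 1; the z-row RHS becomes 0 − (-8)·(29/3) = 232/3.

232/3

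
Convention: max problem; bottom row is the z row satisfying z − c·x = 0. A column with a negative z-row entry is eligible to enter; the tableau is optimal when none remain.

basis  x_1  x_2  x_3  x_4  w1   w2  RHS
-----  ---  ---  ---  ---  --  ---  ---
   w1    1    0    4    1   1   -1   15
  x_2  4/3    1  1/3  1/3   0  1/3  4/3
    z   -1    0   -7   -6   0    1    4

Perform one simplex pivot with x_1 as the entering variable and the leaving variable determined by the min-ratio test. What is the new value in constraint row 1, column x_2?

Ratio test on column x_1 — row 1: 15/1 = 15; row 2: (4/3)/(4/3) = 1. Minimum is 1 at row 2 (x_2 leaves); pivot element 4/3.
Divide row 2 by 4/3; eliminate column x_1 from the other rows.
Row 1 update in column x_2: 0 − 1·(3/4) = -3/4.

-3/4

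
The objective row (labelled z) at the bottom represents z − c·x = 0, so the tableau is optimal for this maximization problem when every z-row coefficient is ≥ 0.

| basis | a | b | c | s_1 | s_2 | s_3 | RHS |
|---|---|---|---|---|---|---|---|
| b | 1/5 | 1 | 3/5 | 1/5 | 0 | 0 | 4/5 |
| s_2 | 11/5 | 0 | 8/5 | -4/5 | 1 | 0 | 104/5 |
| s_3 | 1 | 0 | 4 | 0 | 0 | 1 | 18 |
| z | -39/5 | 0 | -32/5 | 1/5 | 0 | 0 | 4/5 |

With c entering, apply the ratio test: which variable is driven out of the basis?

b

Column c entries and ratios — b: (4/5)/(3/5) = 4/3; s_2: (104/5)/(8/5) = 13; s_3: 18/4 = 9/2.
Smallest ratio is 4/3 in the row of b, so b leaves.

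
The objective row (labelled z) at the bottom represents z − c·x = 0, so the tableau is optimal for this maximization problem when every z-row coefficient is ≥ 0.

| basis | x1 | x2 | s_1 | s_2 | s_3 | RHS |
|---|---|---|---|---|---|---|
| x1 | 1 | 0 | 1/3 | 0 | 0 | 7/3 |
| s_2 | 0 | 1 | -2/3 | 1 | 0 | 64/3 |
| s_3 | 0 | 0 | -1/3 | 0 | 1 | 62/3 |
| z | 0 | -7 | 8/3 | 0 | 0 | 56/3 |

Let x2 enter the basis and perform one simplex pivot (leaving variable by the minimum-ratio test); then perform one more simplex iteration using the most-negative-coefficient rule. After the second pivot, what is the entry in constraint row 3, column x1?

Ratio test on column x2 — row 1: entry 0 ≤ 0; row 2: (64/3)/1 = 64/3; row 3: entry 0 ≤ 0. Minimum is 64/3 at row 2 (s_2 leaves); pivot element 1.
Divide row 2 by 1; eliminate column x2 from the other rows.
Second iteration: most negative z-row entry is -2 in column s_1, so s_1 enters.
Ratio test on column s_1 — row 1: (7/3)/(1/3) = 7; row 2: entry -2/3 ≤ 0; row 3: entry -1/3 ≤ 0. Minimum is 7 at row 1 (x1 leaves); pivot element 1/3.
Divide row 1 by 1/3; eliminate column s_1 from the other rows.
After both pivots, the entry at constraint row 3, column x1 is 1.

1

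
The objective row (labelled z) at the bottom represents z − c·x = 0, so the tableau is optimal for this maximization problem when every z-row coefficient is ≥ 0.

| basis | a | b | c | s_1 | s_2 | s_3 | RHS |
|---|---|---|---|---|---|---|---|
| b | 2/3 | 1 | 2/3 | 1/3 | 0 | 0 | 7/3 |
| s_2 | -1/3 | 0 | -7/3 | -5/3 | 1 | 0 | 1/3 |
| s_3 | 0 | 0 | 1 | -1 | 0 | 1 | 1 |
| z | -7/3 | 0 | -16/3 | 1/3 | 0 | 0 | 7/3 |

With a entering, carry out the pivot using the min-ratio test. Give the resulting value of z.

21/2

Ratio test on column a — row 1: (7/3)/(2/3) = 7/2; row 2: entry -1/3 ≤ 0; row 3: entry 0 ≤ 0. Minimum is 7/2 at row 1 (b leaves); pivot element 2/3.
Pivot on row 1; the z-row RHS becomes 7/3 − (-7/3)·(7/2) = 21/2.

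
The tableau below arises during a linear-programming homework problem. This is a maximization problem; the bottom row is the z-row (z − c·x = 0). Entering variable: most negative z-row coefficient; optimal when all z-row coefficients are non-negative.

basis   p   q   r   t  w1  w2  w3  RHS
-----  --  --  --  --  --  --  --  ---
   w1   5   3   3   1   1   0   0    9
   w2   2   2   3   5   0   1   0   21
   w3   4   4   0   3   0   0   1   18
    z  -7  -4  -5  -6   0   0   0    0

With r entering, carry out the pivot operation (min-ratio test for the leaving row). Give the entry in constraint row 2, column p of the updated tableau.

Ratio test on column r — row 1: 9/3 = 3; row 2: 21/3 = 7; row 3: entry 0 ≤ 0. Minimum is 3 at row 1 (w1 leaves); pivot element 3.
Divide row 1 by 3; eliminate column r from the other rows.
Row 2 update in column p: 2 − 3·(5/3) = -3.

-3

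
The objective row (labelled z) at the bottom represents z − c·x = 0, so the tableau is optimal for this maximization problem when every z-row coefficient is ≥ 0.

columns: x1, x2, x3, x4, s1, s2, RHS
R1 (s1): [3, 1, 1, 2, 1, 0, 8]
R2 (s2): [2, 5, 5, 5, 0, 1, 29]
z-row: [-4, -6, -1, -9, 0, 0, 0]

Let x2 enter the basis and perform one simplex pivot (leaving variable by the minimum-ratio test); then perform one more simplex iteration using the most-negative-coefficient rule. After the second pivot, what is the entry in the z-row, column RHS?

Ratio test on column x2 — row 1: 8/1 = 8; row 2: 29/5 = 29/5. Minimum is 29/5 at row 2 (s2 leaves); pivot element 5.
Divide row 2 by 5; eliminate column x2 from the other rows.
Second iteration: most negative z-row entry is -3 in column x4, so x4 enters.
Ratio test on column x4 — row 1: (11/5)/1 = 11/5; row 2: (29/5)/1 = 29/5. Minimum is 11/5 at row 1 (s1 leaves); pivot element 1.
Divide row 1 by 1; eliminate column x4 from the other rows.
After both pivots, the entry at the z-row, column RHS is 207/5.

207/5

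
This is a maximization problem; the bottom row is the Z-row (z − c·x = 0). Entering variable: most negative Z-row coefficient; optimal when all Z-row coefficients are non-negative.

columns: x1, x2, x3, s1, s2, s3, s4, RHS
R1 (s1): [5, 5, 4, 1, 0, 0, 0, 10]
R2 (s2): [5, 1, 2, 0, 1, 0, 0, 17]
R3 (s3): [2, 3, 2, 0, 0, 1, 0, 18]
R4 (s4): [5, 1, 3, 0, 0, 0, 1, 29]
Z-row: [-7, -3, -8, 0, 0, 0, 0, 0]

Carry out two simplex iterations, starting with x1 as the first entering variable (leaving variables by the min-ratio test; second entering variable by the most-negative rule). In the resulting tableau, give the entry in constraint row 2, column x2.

-3/2

Ratio test on column x1 — row 1: 10/5 = 2; row 2: 17/5 = 17/5; row 3: 18/2 = 9; row 4: 29/5 = 29/5. Minimum is 2 at row 1 (s1 leaves); pivot element 5.
Divide row 1 by 5; eliminate column x1 from the other rows.
Second iteration: most negative Z-row entry is -12/5 in column x3, so x3 enters.
Ratio test on column x3 — row 1: 2/(4/5) = 5/2; row 2: entry -2 ≤ 0; row 3: 14/(2/5) = 35; row 4: entry -1 ≤ 0. Minimum is 5/2 at row 1 (x1 leaves); pivot element 4/5.
Divide row 1 by 4/5; eliminate column x3 from the other rows.
After both pivots, the entry at constraint row 2, column x2 is -3/2.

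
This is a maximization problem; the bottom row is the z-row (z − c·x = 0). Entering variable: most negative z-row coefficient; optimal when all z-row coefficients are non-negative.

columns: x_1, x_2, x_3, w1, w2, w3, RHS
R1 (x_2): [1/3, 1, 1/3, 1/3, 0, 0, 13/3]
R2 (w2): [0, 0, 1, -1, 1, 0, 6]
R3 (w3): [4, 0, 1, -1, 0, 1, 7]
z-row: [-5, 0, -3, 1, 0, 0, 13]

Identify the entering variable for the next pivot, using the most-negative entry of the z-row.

x_1

Negative z-row entries: x_1: -5, x_3: -3.
The most negative is -5 in column x_1, so x_1 enters.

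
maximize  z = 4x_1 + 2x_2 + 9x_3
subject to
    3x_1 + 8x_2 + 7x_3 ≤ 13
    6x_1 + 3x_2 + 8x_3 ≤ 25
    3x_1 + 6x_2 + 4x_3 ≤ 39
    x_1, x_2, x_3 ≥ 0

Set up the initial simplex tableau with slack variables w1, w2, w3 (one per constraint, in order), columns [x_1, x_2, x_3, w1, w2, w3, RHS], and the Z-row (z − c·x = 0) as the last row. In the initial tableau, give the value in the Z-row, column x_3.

-9

The Z-row carries the negated objective coefficients: the x_3 entry is -9.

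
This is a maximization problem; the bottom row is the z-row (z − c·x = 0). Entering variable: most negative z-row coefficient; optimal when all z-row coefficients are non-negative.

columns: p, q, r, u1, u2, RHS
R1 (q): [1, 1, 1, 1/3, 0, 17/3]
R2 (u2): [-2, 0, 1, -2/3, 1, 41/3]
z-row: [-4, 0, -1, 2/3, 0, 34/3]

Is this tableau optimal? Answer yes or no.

The z-row has a negative entry -4 in column p, so it is not optimal.

no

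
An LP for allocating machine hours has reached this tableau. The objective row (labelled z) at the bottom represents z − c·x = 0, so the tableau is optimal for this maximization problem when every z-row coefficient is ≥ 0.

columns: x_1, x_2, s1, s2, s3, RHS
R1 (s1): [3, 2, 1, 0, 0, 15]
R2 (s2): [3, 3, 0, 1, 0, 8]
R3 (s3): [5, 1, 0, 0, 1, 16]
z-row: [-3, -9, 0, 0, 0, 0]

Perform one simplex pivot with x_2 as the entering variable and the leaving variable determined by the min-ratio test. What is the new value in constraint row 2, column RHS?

Ratio test on column x_2 — row 1: 15/2 = 15/2; row 2: 8/3 = 8/3; row 3: 16/1 = 16. Minimum is 8/3 at row 2 (s2 leaves); pivot element 3.
Divide row 2 by 3; eliminate column x_2 from the other rows.
In the new row 2, the RHS entry is the old entry divided by the pivot: 8/3 = 8/3.

8/3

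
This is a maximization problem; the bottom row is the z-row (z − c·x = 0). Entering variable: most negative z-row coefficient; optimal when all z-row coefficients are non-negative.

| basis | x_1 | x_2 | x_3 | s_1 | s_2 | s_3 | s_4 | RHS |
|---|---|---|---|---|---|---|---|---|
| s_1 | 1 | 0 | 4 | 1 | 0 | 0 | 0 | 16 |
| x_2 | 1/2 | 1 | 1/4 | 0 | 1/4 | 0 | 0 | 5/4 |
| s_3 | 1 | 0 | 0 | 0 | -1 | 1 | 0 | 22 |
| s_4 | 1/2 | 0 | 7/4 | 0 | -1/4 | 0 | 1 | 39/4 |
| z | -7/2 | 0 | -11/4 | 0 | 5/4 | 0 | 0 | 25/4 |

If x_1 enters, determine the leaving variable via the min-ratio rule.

x_2

Column x_1 entries and ratios — s_1: 16/1 = 16; x_2: (5/4)/(1/2) = 5/2; s_3: 22/1 = 22; s_4: (39/4)/(1/2) = 39/2.
Smallest ratio is 5/2 in the row of x_2, so x_2 leaves.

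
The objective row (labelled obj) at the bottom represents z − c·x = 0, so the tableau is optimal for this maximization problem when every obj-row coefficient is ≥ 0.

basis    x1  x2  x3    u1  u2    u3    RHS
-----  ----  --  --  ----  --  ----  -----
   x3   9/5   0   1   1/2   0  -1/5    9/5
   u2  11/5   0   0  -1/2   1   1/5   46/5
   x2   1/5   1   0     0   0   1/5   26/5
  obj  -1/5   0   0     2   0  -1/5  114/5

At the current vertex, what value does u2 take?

u2 is basic (row 2); its value is the RHS of that row, 46/5.

46/5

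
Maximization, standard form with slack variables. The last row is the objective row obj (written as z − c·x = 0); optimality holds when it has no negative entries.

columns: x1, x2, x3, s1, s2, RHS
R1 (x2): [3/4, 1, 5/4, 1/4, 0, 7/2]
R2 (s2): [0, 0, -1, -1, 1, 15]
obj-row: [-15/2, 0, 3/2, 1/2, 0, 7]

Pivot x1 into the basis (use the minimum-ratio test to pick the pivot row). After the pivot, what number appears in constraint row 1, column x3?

5/3

Ratio test on column x1 — row 1: (7/2)/(3/4) = 14/3; row 2: entry 0 ≤ 0. Minimum is 14/3 at row 1 (x2 leaves); pivot element 3/4.
Divide row 1 by 3/4; eliminate column x1 from the other rows.
In the new row 1, the x3 entry is the old entry divided by the pivot: (5/4)/(3/4) = 5/3.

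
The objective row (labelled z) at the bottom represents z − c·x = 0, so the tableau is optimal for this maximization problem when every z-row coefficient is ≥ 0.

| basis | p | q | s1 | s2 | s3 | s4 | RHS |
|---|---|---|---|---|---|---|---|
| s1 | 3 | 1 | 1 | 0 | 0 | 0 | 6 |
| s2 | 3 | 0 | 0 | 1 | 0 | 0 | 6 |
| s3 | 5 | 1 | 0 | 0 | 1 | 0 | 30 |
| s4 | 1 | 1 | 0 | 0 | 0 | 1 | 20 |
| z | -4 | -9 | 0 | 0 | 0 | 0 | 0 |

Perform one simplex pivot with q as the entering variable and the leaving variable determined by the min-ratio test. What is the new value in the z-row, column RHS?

54

Ratio test on column q — row 1: 6/1 = 6; row 2: entry 0 ≤ 0; row 3: 30/1 = 30; row 4: 20/1 = 20. Minimum is 6 at row 1 (s1 leaves); pivot element 1.
Divide row 1 by 1; eliminate column q from the other rows.
z-row update in column RHS: 0 − (-9)·6 = 54.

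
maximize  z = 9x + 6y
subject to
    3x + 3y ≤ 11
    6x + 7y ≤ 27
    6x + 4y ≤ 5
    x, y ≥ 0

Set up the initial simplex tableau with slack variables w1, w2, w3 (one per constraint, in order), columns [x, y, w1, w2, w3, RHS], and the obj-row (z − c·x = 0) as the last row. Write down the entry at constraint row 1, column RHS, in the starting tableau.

The RHS of constraint 1 is b_1 = 11.

11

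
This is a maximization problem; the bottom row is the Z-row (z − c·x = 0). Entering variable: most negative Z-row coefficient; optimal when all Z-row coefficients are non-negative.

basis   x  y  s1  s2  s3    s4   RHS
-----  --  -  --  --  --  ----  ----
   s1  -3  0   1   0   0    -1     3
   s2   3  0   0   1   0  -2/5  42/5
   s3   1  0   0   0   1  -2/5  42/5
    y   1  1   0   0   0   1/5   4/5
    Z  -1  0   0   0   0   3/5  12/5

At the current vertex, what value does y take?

4/5

y is basic (row 4); its value is the RHS of that row, 4/5.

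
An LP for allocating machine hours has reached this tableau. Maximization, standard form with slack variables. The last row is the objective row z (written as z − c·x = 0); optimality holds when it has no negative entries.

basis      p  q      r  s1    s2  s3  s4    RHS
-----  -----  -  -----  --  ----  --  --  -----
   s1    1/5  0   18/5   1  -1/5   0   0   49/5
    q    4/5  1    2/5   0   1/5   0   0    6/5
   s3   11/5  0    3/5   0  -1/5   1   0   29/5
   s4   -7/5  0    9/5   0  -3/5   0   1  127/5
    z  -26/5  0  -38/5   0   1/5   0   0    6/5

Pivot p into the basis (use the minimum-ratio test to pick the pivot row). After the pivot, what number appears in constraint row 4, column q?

7/4

Ratio test on column p — row 1: (49/5)/(1/5) = 49; row 2: (6/5)/(4/5) = 3/2; row 3: (29/5)/(11/5) = 29/11; row 4: entry -7/5 ≤ 0. Minimum is 3/2 at row 2 (q leaves); pivot element 4/5.
Divide row 2 by 4/5; eliminate column p from the other rows.
Row 4 update in column q: 0 − (-7/5)·(5/4) = 7/4.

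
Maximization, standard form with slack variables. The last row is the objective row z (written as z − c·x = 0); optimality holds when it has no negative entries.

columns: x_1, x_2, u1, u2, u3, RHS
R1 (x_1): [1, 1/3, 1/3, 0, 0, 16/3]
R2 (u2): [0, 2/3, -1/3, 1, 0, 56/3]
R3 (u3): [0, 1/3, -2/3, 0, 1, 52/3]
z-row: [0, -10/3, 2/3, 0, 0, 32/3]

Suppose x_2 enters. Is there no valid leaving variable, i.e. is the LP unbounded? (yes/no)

Column x_2 has positive entries in row(s) 1, 2, 3, so the ratio test bounds it — not unbounded.

no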